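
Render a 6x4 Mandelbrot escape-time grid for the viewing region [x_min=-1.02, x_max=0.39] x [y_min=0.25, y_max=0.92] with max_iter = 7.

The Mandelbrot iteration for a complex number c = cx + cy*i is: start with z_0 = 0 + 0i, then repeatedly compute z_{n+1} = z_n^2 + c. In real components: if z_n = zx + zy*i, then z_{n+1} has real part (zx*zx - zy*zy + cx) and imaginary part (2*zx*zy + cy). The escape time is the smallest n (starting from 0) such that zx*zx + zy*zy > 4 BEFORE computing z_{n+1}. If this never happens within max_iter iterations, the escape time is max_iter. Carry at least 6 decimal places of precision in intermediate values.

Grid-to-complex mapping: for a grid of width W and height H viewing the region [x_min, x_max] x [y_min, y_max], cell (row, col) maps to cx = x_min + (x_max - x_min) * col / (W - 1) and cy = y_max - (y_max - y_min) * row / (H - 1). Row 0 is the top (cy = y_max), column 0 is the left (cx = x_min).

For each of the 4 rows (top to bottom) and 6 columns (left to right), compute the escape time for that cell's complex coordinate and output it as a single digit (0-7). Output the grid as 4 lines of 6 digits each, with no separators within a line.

(row=0, col=0): c = -1.0200 + 0.9200i → escape time 3
(row=0, col=1): c = -0.7380 + 0.9200i → escape time 4
(row=0, col=2): c = -0.4560 + 0.9200i → escape time 4
(row=0, col=3): c = -0.1740 + 0.9200i → escape time 7
(row=0, col=4): c = 0.1080 + 0.9200i → escape time 5
(row=0, col=5): c = 0.3900 + 0.9200i → escape time 3
(row=1, col=0): c = -1.0200 + 0.6967i → escape time 4
(row=1, col=1): c = -0.7380 + 0.6967i → escape time 5
(row=1, col=2): c = -0.4560 + 0.6967i → escape time 7
(row=1, col=3): c = -0.1740 + 0.6967i → escape time 7
(row=1, col=4): c = 0.1080 + 0.6967i → escape time 7
(row=1, col=5): c = 0.3900 + 0.6967i → escape time 6
(row=2, col=0): c = -1.0200 + 0.4733i → escape time 5
(row=2, col=1): c = -0.7380 + 0.4733i → escape time 7
(row=2, col=2): c = -0.4560 + 0.4733i → escape time 7
(row=2, col=3): c = -0.1740 + 0.4733i → escape time 7
(row=2, col=4): c = 0.1080 + 0.4733i → escape time 7
(row=2, col=5): c = 0.3900 + 0.4733i → escape time 7
(row=3, col=0): c = -1.0200 + 0.2500i → escape time 7
(row=3, col=1): c = -0.7380 + 0.2500i → escape time 7
(row=3, col=2): c = -0.4560 + 0.2500i → escape time 7
(row=3, col=3): c = -0.1740 + 0.2500i → escape time 7
(row=3, col=4): c = 0.1080 + 0.2500i → escape time 7
(row=3, col=5): c = 0.3900 + 0.2500i → escape time 7

Answer: 344753
457776
577777
777777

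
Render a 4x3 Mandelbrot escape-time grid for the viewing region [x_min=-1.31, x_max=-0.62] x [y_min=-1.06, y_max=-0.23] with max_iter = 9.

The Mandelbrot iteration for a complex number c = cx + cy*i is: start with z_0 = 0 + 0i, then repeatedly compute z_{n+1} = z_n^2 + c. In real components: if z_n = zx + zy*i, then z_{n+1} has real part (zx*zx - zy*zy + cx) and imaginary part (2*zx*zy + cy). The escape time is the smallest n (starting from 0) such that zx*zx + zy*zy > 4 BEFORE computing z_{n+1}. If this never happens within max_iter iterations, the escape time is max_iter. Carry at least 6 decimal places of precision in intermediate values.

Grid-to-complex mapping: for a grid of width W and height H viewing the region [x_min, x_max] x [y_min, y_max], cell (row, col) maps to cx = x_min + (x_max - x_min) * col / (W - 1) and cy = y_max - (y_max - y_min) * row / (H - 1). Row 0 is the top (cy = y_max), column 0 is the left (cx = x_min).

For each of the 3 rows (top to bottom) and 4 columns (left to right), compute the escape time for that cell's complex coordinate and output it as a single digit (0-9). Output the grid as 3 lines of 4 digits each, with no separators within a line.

Answer: 7999
3459
3333

Derivation:
(row=0, col=0): c = -1.3100 + -0.2300i → escape time 7
(row=0, col=1): c = -1.0800 + -0.2300i → escape time 9
(row=0, col=2): c = -0.8500 + -0.2300i → escape time 9
(row=0, col=3): c = -0.6200 + -0.2300i → escape time 9
(row=1, col=0): c = -1.3100 + -0.6450i → escape time 3
(row=1, col=1): c = -1.0800 + -0.6450i → escape time 4
(row=1, col=2): c = -0.8500 + -0.6450i → escape time 5
(row=1, col=3): c = -0.6200 + -0.6450i → escape time 9
(row=2, col=0): c = -1.3100 + -1.0600i → escape time 3
(row=2, col=1): c = -1.0800 + -1.0600i → escape time 3
(row=2, col=2): c = -0.8500 + -1.0600i → escape time 3
(row=2, col=3): c = -0.6200 + -1.0600i → escape time 3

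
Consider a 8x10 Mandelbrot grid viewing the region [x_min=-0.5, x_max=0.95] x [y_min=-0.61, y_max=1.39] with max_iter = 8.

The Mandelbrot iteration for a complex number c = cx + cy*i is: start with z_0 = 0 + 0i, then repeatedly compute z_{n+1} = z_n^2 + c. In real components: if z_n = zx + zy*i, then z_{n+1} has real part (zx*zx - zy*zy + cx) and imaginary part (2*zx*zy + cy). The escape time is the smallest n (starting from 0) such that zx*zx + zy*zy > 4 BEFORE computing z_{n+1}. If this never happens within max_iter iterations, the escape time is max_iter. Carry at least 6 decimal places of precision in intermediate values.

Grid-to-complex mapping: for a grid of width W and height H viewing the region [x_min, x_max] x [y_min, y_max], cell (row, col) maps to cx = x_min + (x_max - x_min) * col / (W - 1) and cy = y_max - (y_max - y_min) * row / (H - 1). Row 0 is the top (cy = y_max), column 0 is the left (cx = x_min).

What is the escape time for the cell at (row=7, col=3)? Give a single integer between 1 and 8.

z_0 = 0 + 0i, c = 0.1214 + -0.1656i
Iter 1: z = 0.1214 + -0.1656i, |z|^2 = 0.0422
Iter 2: z = 0.1088 + -0.2058i, |z|^2 = 0.0542
Iter 3: z = 0.0909 + -0.2103i, |z|^2 = 0.0525
Iter 4: z = 0.0855 + -0.2038i, |z|^2 = 0.0488
Iter 5: z = 0.0872 + -0.2004i, |z|^2 = 0.0478
Iter 6: z = 0.0889 + -0.2005i, |z|^2 = 0.0481
Iter 7: z = 0.0891 + -0.2012i, |z|^2 = 0.0484

Answer: 8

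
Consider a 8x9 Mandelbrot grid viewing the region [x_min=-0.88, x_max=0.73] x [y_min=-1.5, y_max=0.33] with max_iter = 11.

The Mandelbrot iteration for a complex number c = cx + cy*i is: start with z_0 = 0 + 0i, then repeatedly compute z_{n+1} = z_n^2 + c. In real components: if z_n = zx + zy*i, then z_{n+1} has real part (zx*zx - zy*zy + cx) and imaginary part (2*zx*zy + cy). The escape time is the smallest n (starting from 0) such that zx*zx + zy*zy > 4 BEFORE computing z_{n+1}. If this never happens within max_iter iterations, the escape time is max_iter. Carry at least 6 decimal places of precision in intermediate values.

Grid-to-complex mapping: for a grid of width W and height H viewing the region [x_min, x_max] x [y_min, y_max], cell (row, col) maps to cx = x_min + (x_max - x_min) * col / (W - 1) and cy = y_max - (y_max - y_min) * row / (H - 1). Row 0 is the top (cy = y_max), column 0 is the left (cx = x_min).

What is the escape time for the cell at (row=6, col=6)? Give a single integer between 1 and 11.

z_0 = 0 + 0i, c = 0.5000 + -1.0425i
Iter 1: z = 0.5000 + -1.0425i, |z|^2 = 1.3368
Iter 2: z = -0.3368 + -2.0850i, |z|^2 = 4.4607
Escaped at iteration 2

Answer: 2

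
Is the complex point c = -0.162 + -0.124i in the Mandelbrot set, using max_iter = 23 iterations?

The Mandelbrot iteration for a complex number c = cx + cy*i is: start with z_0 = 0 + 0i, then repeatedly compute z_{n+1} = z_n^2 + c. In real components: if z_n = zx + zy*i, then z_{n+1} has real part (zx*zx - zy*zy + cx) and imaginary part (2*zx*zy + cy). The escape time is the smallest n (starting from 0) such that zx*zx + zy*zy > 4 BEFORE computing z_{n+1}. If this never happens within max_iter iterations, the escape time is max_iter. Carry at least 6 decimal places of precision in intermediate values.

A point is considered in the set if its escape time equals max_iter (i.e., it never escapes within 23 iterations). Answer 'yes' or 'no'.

Answer: yes

Derivation:
z_0 = 0 + 0i, c = -0.1620 + -0.1240i
Iter 1: z = -0.1620 + -0.1240i, |z|^2 = 0.0416
Iter 2: z = -0.1511 + -0.0838i, |z|^2 = 0.0299
Iter 3: z = -0.1462 + -0.0987i, |z|^2 = 0.0311
Iter 4: z = -0.1504 + -0.0952i, |z|^2 = 0.0317
Iter 5: z = -0.1484 + -0.0954i, |z|^2 = 0.0311
Iter 6: z = -0.1491 + -0.0957i, |z|^2 = 0.0314
Iter 7: z = -0.1489 + -0.0955i, |z|^2 = 0.0313
Iter 8: z = -0.1489 + -0.0956i, |z|^2 = 0.0313
Iter 9: z = -0.1490 + -0.0955i, |z|^2 = 0.0313
Iter 10: z = -0.1489 + -0.0955i, |z|^2 = 0.0313
Iter 11: z = -0.1489 + -0.0955i, |z|^2 = 0.0313
Iter 12: z = -0.1489 + -0.0955i, |z|^2 = 0.0313
Iter 13: z = -0.1489 + -0.0955i, |z|^2 = 0.0313
Iter 14: z = -0.1489 + -0.0955i, |z|^2 = 0.0313
Iter 15: z = -0.1489 + -0.0955i, |z|^2 = 0.0313
Iter 16: z = -0.1489 + -0.0955i, |z|^2 = 0.0313
Iter 17: z = -0.1489 + -0.0955i, |z|^2 = 0.0313
Iter 18: z = -0.1489 + -0.0955i, |z|^2 = 0.0313
Iter 19: z = -0.1489 + -0.0955i, |z|^2 = 0.0313
Iter 20: z = -0.1489 + -0.0955i, |z|^2 = 0.0313
Iter 21: z = -0.1489 + -0.0955i, |z|^2 = 0.0313
Iter 22: z = -0.1489 + -0.0955i, |z|^2 = 0.0313
Did not escape in 23 iterations → in set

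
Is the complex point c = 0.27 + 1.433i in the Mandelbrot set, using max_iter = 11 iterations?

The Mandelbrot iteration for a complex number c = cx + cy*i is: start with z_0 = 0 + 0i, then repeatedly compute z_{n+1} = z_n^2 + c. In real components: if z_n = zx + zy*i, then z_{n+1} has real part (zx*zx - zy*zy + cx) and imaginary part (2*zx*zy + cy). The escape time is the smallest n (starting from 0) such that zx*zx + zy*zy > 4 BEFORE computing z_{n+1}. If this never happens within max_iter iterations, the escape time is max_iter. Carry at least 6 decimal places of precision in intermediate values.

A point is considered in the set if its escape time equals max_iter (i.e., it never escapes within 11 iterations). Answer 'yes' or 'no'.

Answer: no

Derivation:
z_0 = 0 + 0i, c = 0.2700 + 1.4330i
Iter 1: z = 0.2700 + 1.4330i, |z|^2 = 2.1264
Iter 2: z = -1.7106 + 2.2068i, |z|^2 = 7.7962
Escaped at iteration 2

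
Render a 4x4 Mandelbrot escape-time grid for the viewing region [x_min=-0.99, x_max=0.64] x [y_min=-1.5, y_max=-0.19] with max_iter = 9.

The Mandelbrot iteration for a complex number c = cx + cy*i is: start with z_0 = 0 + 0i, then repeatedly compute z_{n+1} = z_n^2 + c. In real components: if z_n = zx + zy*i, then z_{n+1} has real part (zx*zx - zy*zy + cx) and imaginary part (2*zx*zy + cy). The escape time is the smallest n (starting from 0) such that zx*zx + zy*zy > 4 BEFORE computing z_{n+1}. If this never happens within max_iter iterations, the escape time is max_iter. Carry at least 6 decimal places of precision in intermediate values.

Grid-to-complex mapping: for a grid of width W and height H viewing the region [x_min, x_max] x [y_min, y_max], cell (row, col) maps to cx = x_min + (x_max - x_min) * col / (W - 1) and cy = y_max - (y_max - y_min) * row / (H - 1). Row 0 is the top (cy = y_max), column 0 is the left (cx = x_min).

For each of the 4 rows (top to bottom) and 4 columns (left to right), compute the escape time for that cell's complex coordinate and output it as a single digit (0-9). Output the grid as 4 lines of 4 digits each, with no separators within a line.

(row=0, col=0): c = -0.9900 + -0.1900i → escape time 9
(row=0, col=1): c = -0.4467 + -0.1900i → escape time 9
(row=0, col=2): c = 0.0967 + -0.1900i → escape time 9
(row=0, col=3): c = 0.6400 + -0.1900i → escape time 4
(row=1, col=0): c = -0.9900 + -0.6267i → escape time 4
(row=1, col=1): c = -0.4467 + -0.6267i → escape time 9
(row=1, col=2): c = 0.0967 + -0.6267i → escape time 9
(row=1, col=3): c = 0.6400 + -0.6267i → escape time 3
(row=2, col=0): c = -0.9900 + -1.0633i → escape time 3
(row=2, col=1): c = -0.4467 + -1.0633i → escape time 4
(row=2, col=2): c = 0.0967 + -1.0633i → escape time 4
(row=2, col=3): c = 0.6400 + -1.0633i → escape time 2
(row=3, col=0): c = -0.9900 + -1.5000i → escape time 2
(row=3, col=1): c = -0.4467 + -1.5000i → escape time 2
(row=3, col=2): c = 0.0967 + -1.5000i → escape time 2
(row=3, col=3): c = 0.6400 + -1.5000i → escape time 2

Answer: 9994
4993
3442
2222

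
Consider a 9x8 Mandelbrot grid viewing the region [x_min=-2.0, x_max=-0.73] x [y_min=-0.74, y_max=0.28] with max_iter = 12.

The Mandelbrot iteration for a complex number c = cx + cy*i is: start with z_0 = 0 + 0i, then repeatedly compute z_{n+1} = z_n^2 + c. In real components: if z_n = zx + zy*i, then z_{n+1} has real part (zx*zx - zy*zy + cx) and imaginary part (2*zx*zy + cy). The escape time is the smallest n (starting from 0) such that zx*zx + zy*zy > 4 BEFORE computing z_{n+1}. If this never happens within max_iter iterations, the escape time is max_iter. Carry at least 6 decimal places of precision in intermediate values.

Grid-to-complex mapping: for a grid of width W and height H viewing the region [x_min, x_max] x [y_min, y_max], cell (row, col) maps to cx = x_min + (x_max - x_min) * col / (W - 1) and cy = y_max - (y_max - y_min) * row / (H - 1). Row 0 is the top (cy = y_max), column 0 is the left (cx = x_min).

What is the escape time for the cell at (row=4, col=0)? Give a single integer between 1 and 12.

Answer: 1

Derivation:
z_0 = 0 + 0i, c = -2.0000 + -0.3029i
Iter 1: z = -2.0000 + -0.3029i, |z|^2 = 4.0917
Escaped at iteration 1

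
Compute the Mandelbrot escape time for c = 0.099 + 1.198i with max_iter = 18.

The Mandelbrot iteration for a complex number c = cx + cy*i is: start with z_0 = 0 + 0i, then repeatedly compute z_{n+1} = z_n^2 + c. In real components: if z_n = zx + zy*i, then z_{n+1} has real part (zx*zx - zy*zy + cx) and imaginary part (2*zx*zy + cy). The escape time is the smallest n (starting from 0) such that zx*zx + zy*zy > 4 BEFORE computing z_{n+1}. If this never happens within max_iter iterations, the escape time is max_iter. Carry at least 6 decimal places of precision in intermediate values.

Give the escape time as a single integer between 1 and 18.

z_0 = 0 + 0i, c = 0.0990 + 1.1980i
Iter 1: z = 0.0990 + 1.1980i, |z|^2 = 1.4450
Iter 2: z = -1.3264 + 1.4352i, |z|^2 = 3.8192
Iter 3: z = -0.2015 + -2.6093i, |z|^2 = 6.8491
Escaped at iteration 3

Answer: 3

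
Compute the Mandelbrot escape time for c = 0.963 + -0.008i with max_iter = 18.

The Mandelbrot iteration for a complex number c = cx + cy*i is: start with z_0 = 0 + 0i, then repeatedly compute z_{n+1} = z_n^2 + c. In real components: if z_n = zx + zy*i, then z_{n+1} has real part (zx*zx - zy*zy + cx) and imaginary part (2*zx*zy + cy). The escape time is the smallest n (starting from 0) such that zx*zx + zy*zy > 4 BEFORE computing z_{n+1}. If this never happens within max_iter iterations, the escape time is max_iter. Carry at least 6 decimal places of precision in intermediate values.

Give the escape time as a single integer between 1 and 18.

z_0 = 0 + 0i, c = 0.9630 + -0.0080i
Iter 1: z = 0.9630 + -0.0080i, |z|^2 = 0.9274
Iter 2: z = 1.8903 + -0.0234i, |z|^2 = 3.5738
Iter 3: z = 4.5357 + -0.0965i, |z|^2 = 20.5819
Escaped at iteration 3

Answer: 3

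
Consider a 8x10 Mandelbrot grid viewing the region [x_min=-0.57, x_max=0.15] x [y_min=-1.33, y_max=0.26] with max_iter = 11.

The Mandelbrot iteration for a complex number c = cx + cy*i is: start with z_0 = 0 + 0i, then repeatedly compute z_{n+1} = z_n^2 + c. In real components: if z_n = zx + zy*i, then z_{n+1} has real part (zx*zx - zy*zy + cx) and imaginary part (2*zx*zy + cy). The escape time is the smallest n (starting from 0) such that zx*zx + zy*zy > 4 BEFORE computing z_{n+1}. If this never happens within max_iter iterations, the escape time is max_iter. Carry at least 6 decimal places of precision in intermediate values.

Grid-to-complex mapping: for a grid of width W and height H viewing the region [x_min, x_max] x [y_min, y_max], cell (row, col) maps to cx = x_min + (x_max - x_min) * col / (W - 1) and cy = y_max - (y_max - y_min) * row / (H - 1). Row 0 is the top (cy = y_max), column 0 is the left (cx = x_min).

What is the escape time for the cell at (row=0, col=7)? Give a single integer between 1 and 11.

z_0 = 0 + 0i, c = 0.1500 + 0.2600i
Iter 1: z = 0.1500 + 0.2600i, |z|^2 = 0.0901
Iter 2: z = 0.1049 + 0.3380i, |z|^2 = 0.1252
Iter 3: z = 0.0468 + 0.3309i, |z|^2 = 0.1117
Iter 4: z = 0.0427 + 0.2909i, |z|^2 = 0.0865
Iter 5: z = 0.0672 + 0.2848i, |z|^2 = 0.0856
Iter 6: z = 0.0734 + 0.2983i, |z|^2 = 0.0943
Iter 7: z = 0.0664 + 0.3038i, |z|^2 = 0.0967
Iter 8: z = 0.0621 + 0.3004i, |z|^2 = 0.0941
Iter 9: z = 0.0636 + 0.2973i, |z|^2 = 0.0925
Iter 10: z = 0.0656 + 0.2978i, |z|^2 = 0.0930

Answer: 11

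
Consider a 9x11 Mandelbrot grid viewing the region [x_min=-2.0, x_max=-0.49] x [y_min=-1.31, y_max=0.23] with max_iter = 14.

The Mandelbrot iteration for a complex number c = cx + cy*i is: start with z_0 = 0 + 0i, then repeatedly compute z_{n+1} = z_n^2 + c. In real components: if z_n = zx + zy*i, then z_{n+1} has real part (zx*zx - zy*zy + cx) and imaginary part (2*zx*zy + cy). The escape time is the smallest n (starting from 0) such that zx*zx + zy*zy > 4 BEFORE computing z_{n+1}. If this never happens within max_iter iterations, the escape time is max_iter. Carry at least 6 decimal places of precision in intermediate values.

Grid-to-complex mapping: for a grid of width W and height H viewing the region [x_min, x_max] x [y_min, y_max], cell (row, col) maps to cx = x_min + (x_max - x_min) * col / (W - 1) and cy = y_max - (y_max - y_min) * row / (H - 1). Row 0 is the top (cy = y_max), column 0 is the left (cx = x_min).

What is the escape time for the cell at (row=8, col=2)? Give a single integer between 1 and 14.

Answer: 2

Derivation:
z_0 = 0 + 0i, c = -1.6225 + -1.0020i
Iter 1: z = -1.6225 + -1.0020i, |z|^2 = 3.6365
Iter 2: z = 0.0060 + 2.2495i, |z|^2 = 5.0602
Escaped at iteration 2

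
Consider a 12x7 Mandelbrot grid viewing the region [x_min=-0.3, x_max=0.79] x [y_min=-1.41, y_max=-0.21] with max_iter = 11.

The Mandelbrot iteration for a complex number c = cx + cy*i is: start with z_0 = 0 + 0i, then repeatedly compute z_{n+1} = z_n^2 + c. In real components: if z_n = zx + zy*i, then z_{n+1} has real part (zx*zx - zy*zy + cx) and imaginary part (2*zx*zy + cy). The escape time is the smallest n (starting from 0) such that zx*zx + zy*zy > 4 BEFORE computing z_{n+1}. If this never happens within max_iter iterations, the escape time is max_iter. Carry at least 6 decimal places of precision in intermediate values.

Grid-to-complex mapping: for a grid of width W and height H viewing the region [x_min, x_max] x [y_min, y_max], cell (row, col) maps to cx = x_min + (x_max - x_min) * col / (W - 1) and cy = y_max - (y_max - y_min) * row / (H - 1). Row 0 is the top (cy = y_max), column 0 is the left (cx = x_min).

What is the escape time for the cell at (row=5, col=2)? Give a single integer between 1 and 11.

Answer: 3

Derivation:
z_0 = 0 + 0i, c = -0.1018 + -1.2100i
Iter 1: z = -0.1018 + -1.2100i, |z|^2 = 1.4745
Iter 2: z = -1.5556 + -0.9636i, |z|^2 = 3.3483
Iter 3: z = 1.3894 + 1.7879i, |z|^2 = 5.1269
Escaped at iteration 3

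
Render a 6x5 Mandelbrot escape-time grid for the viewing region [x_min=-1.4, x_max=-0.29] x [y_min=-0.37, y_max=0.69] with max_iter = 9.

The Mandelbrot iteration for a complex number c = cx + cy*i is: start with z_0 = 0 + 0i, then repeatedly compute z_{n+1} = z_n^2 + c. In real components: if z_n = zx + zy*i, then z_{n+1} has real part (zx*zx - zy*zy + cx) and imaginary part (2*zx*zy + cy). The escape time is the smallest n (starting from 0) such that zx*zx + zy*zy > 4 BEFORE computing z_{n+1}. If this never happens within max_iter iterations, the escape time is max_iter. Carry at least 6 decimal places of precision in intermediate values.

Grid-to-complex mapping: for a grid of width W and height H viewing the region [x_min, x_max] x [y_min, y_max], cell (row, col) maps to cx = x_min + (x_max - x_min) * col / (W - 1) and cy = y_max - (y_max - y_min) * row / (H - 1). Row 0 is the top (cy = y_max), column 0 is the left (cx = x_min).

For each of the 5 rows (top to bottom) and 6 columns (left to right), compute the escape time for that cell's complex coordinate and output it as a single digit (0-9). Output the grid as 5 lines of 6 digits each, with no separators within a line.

(row=0, col=0): c = -1.4000 + 0.6900i → escape time 3
(row=0, col=1): c = -1.1780 + 0.6900i → escape time 3
(row=0, col=2): c = -0.9560 + 0.6900i → escape time 4
(row=0, col=3): c = -0.7340 + 0.6900i → escape time 5
(row=0, col=4): c = -0.5120 + 0.6900i → escape time 9
(row=0, col=5): c = -0.2900 + 0.6900i → escape time 9
(row=1, col=0): c = -1.4000 + 0.4250i → escape time 4
(row=1, col=1): c = -1.1780 + 0.4250i → escape time 6
(row=1, col=2): c = -0.9560 + 0.4250i → escape time 6
(row=1, col=3): c = -0.7340 + 0.4250i → escape time 8
(row=1, col=4): c = -0.5120 + 0.4250i → escape time 9
(row=1, col=5): c = -0.2900 + 0.4250i → escape time 9
(row=2, col=0): c = -1.4000 + 0.1600i → escape time 8
(row=2, col=1): c = -1.1780 + 0.1600i → escape time 9
(row=2, col=2): c = -0.9560 + 0.1600i → escape time 9
(row=2, col=3): c = -0.7340 + 0.1600i → escape time 9
(row=2, col=4): c = -0.5120 + 0.1600i → escape time 9
(row=2, col=5): c = -0.2900 + 0.1600i → escape time 9
(row=3, col=0): c = -1.4000 + -0.1050i → escape time 9
(row=3, col=1): c = -1.1780 + -0.1050i → escape time 9
(row=3, col=2): c = -0.9560 + -0.1050i → escape time 9
(row=3, col=3): c = -0.7340 + -0.1050i → escape time 9
(row=3, col=4): c = -0.5120 + -0.1050i → escape time 9
(row=3, col=5): c = -0.2900 + -0.1050i → escape time 9
(row=4, col=0): c = -1.4000 + -0.3700i → escape time 5
(row=4, col=1): c = -1.1780 + -0.3700i → escape time 8
(row=4, col=2): c = -0.9560 + -0.3700i → escape time 8
(row=4, col=3): c = -0.7340 + -0.3700i → escape time 9
(row=4, col=4): c = -0.5120 + -0.3700i → escape time 9
(row=4, col=5): c = -0.2900 + -0.3700i → escape time 9

Answer: 334599
466899
899999
999999
588999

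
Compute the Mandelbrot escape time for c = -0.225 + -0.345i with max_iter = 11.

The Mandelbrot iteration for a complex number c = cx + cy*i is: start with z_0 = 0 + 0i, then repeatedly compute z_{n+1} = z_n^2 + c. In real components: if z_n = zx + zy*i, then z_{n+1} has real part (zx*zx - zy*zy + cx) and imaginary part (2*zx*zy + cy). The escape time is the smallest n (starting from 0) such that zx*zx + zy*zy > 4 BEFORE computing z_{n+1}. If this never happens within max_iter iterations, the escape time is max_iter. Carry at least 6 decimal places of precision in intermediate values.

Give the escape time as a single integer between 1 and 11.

z_0 = 0 + 0i, c = -0.2250 + -0.3450i
Iter 1: z = -0.2250 + -0.3450i, |z|^2 = 0.1696
Iter 2: z = -0.2934 + -0.1897i, |z|^2 = 0.1221
Iter 3: z = -0.1749 + -0.2337i, |z|^2 = 0.0852
Iter 4: z = -0.2490 + -0.2633i, |z|^2 = 0.1313
Iter 5: z = -0.2323 + -0.2139i, |z|^2 = 0.0997
Iter 6: z = -0.2168 + -0.2456i, |z|^2 = 0.1073
Iter 7: z = -0.2383 + -0.2385i, |z|^2 = 0.1137
Iter 8: z = -0.2251 + -0.2313i, |z|^2 = 0.1042
Iter 9: z = -0.2278 + -0.2409i, |z|^2 = 0.1099
Iter 10: z = -0.2311 + -0.2352i, |z|^2 = 0.1087

Answer: 11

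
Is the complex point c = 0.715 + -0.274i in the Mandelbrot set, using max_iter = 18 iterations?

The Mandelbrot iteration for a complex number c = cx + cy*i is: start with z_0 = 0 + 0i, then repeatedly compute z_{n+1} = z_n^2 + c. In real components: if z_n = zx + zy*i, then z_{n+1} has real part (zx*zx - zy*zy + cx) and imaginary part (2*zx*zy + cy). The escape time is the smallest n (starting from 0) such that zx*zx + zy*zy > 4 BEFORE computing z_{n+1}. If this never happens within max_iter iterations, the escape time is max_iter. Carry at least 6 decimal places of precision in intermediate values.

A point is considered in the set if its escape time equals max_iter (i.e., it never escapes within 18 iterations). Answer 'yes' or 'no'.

z_0 = 0 + 0i, c = 0.7150 + -0.2740i
Iter 1: z = 0.7150 + -0.2740i, |z|^2 = 0.5863
Iter 2: z = 1.1511 + -0.6658i, |z|^2 = 1.7685
Iter 3: z = 1.5968 + -1.8069i, |z|^2 = 5.8148
Escaped at iteration 3

Answer: no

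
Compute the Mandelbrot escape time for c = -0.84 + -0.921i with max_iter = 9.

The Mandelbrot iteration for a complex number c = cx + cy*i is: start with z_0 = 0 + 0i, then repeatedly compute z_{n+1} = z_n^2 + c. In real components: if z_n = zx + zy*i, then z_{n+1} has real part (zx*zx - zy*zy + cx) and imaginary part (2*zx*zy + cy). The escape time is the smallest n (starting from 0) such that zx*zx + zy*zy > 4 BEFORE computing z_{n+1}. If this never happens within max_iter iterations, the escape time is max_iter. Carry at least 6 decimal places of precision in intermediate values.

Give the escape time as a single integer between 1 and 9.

Answer: 3

Derivation:
z_0 = 0 + 0i, c = -0.8400 + -0.9210i
Iter 1: z = -0.8400 + -0.9210i, |z|^2 = 1.5538
Iter 2: z = -0.9826 + 0.6263i, |z|^2 = 1.3578
Iter 3: z = -0.2666 + -2.1518i, |z|^2 = 4.7014
Escaped at iteration 3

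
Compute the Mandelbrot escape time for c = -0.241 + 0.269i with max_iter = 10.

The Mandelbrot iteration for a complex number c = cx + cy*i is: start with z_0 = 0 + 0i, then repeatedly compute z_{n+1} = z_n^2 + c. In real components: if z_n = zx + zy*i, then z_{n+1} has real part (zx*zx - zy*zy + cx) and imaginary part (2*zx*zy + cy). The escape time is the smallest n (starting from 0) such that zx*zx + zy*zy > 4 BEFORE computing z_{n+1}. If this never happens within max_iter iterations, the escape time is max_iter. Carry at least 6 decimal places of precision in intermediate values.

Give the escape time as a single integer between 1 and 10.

Answer: 10

Derivation:
z_0 = 0 + 0i, c = -0.2410 + 0.2690i
Iter 1: z = -0.2410 + 0.2690i, |z|^2 = 0.1304
Iter 2: z = -0.2553 + 0.1393i, |z|^2 = 0.0846
Iter 3: z = -0.1952 + 0.1979i, |z|^2 = 0.0773
Iter 4: z = -0.2420 + 0.1917i, |z|^2 = 0.0953
Iter 5: z = -0.2192 + 0.1762i, |z|^2 = 0.0791
Iter 6: z = -0.2240 + 0.1918i, |z|^2 = 0.0869
Iter 7: z = -0.2276 + 0.1831i, |z|^2 = 0.0853
Iter 8: z = -0.2227 + 0.1857i, |z|^2 = 0.0841
Iter 9: z = -0.2259 + 0.1863i, |z|^2 = 0.0857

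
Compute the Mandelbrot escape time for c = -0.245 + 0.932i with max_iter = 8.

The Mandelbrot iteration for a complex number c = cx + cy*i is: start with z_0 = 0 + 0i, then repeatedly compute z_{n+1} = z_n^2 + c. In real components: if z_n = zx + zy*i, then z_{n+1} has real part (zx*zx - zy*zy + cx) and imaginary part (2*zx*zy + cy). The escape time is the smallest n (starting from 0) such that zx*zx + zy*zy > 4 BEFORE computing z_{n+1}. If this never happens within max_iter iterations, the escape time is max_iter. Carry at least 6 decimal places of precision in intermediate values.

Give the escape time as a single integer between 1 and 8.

Answer: 7

Derivation:
z_0 = 0 + 0i, c = -0.2450 + 0.9320i
Iter 1: z = -0.2450 + 0.9320i, |z|^2 = 0.9286
Iter 2: z = -1.0536 + 0.4753i, |z|^2 = 1.3360
Iter 3: z = 0.6391 + -0.0696i, |z|^2 = 0.4133
Iter 4: z = 0.1587 + 0.8430i, |z|^2 = 0.7359
Iter 5: z = -0.9305 + 1.1995i, |z|^2 = 2.3047
Iter 6: z = -0.8179 + -1.3004i, |z|^2 = 2.3600
Iter 7: z = -1.2670 + 3.0592i, |z|^2 = 10.9643
Escaped at iteration 7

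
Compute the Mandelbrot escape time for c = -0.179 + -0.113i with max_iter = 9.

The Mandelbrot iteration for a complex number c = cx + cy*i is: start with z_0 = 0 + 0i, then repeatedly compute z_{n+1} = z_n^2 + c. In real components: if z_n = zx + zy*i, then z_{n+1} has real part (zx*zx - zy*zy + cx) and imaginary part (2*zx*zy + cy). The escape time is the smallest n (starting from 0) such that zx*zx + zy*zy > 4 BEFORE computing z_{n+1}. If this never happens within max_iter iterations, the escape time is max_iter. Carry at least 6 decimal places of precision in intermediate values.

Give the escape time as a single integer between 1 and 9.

z_0 = 0 + 0i, c = -0.1790 + -0.1130i
Iter 1: z = -0.1790 + -0.1130i, |z|^2 = 0.0448
Iter 2: z = -0.1597 + -0.0725i, |z|^2 = 0.0308
Iter 3: z = -0.1587 + -0.0898i, |z|^2 = 0.0333
Iter 4: z = -0.1619 + -0.0845i, |z|^2 = 0.0333
Iter 5: z = -0.1599 + -0.0857i, |z|^2 = 0.0329
Iter 6: z = -0.1608 + -0.0856i, |z|^2 = 0.0332
Iter 7: z = -0.1605 + -0.0855i, |z|^2 = 0.0331
Iter 8: z = -0.1606 + -0.0856i, |z|^2 = 0.0331

Answer: 9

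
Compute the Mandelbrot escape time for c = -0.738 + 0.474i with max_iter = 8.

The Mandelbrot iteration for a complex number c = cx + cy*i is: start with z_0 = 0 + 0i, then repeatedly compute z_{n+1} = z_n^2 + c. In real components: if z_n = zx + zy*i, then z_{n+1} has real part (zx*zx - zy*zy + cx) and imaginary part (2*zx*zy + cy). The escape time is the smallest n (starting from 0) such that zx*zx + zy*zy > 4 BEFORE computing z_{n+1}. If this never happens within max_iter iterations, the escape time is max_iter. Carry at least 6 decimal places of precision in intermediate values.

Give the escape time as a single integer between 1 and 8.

Answer: 7

Derivation:
z_0 = 0 + 0i, c = -0.7380 + 0.4740i
Iter 1: z = -0.7380 + 0.4740i, |z|^2 = 0.7693
Iter 2: z = -0.4180 + -0.2256i, |z|^2 = 0.2257
Iter 3: z = -0.6142 + 0.6626i, |z|^2 = 0.8163
Iter 4: z = -0.7999 + -0.3399i, |z|^2 = 0.7554
Iter 5: z = -0.2137 + 1.0178i, |z|^2 = 1.0816
Iter 6: z = -1.7283 + 0.0390i, |z|^2 = 2.9884
Iter 7: z = 2.2474 + 0.3393i, |z|^2 = 5.1658
Escaped at iteration 7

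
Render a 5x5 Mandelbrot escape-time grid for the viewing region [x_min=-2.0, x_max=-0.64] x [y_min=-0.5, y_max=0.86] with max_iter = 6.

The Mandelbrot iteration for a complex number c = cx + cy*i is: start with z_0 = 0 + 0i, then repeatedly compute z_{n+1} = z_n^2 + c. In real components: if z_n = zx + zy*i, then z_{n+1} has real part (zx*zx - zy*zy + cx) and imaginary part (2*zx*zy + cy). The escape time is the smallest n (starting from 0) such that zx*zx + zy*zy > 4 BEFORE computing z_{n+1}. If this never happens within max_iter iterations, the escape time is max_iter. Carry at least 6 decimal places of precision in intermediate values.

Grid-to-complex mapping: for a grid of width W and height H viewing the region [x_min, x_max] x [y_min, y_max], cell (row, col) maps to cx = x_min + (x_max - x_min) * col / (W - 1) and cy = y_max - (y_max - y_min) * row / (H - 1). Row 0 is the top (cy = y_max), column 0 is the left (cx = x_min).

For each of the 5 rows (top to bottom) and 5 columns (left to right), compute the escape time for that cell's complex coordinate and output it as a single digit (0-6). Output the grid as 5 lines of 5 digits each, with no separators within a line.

Answer: 12334
13356
14666
15666
13456

Derivation:
(row=0, col=0): c = -2.0000 + 0.8600i → escape time 1
(row=0, col=1): c = -1.6600 + 0.8600i → escape time 2
(row=0, col=2): c = -1.3200 + 0.8600i → escape time 3
(row=0, col=3): c = -0.9800 + 0.8600i → escape time 3
(row=0, col=4): c = -0.6400 + 0.8600i → escape time 4
(row=1, col=0): c = -2.0000 + 0.5200i → escape time 1
(row=1, col=1): c = -1.6600 + 0.5200i → escape time 3
(row=1, col=2): c = -1.3200 + 0.5200i → escape time 3
(row=1, col=3): c = -0.9800 + 0.5200i → escape time 5
(row=1, col=4): c = -0.6400 + 0.5200i → escape time 6
(row=2, col=0): c = -2.0000 + 0.1800i → escape time 1
(row=2, col=1): c = -1.6600 + 0.1800i → escape time 4
(row=2, col=2): c = -1.3200 + 0.1800i → escape time 6
(row=2, col=3): c = -0.9800 + 0.1800i → escape time 6
(row=2, col=4): c = -0.6400 + 0.1800i → escape time 6
(row=3, col=0): c = -2.0000 + -0.1600i → escape time 1
(row=3, col=1): c = -1.6600 + -0.1600i → escape time 5
(row=3, col=2): c = -1.3200 + -0.1600i → escape time 6
(row=3, col=3): c = -0.9800 + -0.1600i → escape time 6
(row=3, col=4): c = -0.6400 + -0.1600i → escape time 6
(row=4, col=0): c = -2.0000 + -0.5000i → escape time 1
(row=4, col=1): c = -1.6600 + -0.5000i → escape time 3
(row=4, col=2): c = -1.3200 + -0.5000i → escape time 4
(row=4, col=3): c = -0.9800 + -0.5000i → escape time 5
(row=4, col=4): c = -0.6400 + -0.5000i → escape time 6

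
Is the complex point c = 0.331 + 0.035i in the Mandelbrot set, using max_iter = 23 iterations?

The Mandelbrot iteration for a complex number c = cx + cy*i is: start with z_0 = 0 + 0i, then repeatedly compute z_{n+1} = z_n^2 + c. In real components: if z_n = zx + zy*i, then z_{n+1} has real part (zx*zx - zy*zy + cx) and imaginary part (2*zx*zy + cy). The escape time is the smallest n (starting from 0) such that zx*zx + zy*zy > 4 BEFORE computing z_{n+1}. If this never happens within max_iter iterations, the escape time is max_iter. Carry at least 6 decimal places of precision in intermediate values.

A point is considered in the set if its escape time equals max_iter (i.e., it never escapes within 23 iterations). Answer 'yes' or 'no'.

z_0 = 0 + 0i, c = 0.3310 + 0.0350i
Iter 1: z = 0.3310 + 0.0350i, |z|^2 = 0.1108
Iter 2: z = 0.4393 + 0.0582i, |z|^2 = 0.1964
Iter 3: z = 0.5206 + 0.0861i, |z|^2 = 0.2785
Iter 4: z = 0.5946 + 0.1247i, |z|^2 = 0.3691
Iter 5: z = 0.6691 + 0.1833i, |z|^2 = 0.4812
Iter 6: z = 0.7451 + 0.2802i, |z|^2 = 0.6336
Iter 7: z = 0.8076 + 0.4526i, |z|^2 = 0.8570
Iter 8: z = 0.7784 + 0.7660i, |z|^2 = 1.1926
Iter 9: z = 0.3501 + 1.2274i, |z|^2 = 1.6291
Iter 10: z = -1.0529 + 0.8945i, |z|^2 = 1.9088
Iter 11: z = 0.6395 + -1.8487i, |z|^2 = 3.8267
Iter 12: z = -2.6779 + -2.3294i, |z|^2 = 12.5974
Escaped at iteration 12

Answer: no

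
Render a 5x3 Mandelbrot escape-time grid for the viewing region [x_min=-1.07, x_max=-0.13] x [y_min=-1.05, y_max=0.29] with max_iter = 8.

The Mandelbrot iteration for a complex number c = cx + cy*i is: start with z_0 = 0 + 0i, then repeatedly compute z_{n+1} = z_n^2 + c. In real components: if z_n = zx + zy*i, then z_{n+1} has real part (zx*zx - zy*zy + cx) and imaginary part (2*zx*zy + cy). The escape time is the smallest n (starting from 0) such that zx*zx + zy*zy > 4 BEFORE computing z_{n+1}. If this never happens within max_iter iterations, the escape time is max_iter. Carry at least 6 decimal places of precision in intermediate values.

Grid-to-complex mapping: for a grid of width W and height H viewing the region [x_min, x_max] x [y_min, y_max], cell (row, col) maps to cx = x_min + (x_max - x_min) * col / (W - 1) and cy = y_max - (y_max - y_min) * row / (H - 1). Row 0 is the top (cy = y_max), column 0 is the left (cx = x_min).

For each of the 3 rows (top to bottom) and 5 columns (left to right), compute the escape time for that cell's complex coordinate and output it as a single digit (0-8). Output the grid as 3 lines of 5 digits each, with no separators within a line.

Answer: 88888
87888
33448

Derivation:
(row=0, col=0): c = -1.0700 + 0.2900i → escape time 8
(row=0, col=1): c = -0.8350 + 0.2900i → escape time 8
(row=0, col=2): c = -0.6000 + 0.2900i → escape time 8
(row=0, col=3): c = -0.3650 + 0.2900i → escape time 8
(row=0, col=4): c = -0.1300 + 0.2900i → escape time 8
(row=1, col=0): c = -1.0700 + -0.3800i → escape time 8
(row=1, col=1): c = -0.8350 + -0.3800i → escape time 7
(row=1, col=2): c = -0.6000 + -0.3800i → escape time 8
(row=1, col=3): c = -0.3650 + -0.3800i → escape time 8
(row=1, col=4): c = -0.1300 + -0.3800i → escape time 8
(row=2, col=0): c = -1.0700 + -1.0500i → escape time 3
(row=2, col=1): c = -0.8350 + -1.0500i → escape time 3
(row=2, col=2): c = -0.6000 + -1.0500i → escape time 4
(row=2, col=3): c = -0.3650 + -1.0500i → escape time 4
(row=2, col=4): c = -0.1300 + -1.0500i → escape time 8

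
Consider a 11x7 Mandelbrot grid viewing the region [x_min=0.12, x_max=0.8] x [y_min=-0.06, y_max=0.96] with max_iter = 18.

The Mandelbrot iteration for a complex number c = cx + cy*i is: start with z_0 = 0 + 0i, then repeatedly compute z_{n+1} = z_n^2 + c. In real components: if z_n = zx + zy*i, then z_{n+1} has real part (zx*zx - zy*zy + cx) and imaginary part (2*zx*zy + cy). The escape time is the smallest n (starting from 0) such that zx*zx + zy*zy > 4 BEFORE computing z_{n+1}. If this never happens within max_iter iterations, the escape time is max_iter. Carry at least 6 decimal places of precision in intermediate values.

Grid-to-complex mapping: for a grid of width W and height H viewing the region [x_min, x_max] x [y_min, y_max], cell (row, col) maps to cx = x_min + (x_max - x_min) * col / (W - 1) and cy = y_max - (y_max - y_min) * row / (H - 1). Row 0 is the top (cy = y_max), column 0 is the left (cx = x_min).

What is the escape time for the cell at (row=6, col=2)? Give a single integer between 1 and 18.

Answer: 18

Derivation:
z_0 = 0 + 0i, c = 0.2560 + -0.0600i
Iter 1: z = 0.2560 + -0.0600i, |z|^2 = 0.0691
Iter 2: z = 0.3179 + -0.0907i, |z|^2 = 0.1093
Iter 3: z = 0.3489 + -0.1177i, |z|^2 = 0.1355
Iter 4: z = 0.3638 + -0.1421i, |z|^2 = 0.1526
Iter 5: z = 0.3682 + -0.1634i, |z|^2 = 0.1623
Iter 6: z = 0.3649 + -0.1803i, |z|^2 = 0.1656
Iter 7: z = 0.3566 + -0.1916i, |z|^2 = 0.1639
Iter 8: z = 0.3465 + -0.1966i, |z|^2 = 0.1587
Iter 9: z = 0.3374 + -0.1963i, |z|^2 = 0.1523
Iter 10: z = 0.3313 + -0.1924i, |z|^2 = 0.1468
Iter 11: z = 0.3287 + -0.1875i, |z|^2 = 0.1432
Iter 12: z = 0.3289 + -0.1833i, |z|^2 = 0.1418
Iter 13: z = 0.3306 + -0.1806i, |z|^2 = 0.1419
Iter 14: z = 0.3327 + -0.1794i, |z|^2 = 0.1429
Iter 15: z = 0.3345 + -0.1794i, |z|^2 = 0.1441
Iter 16: z = 0.3357 + -0.1800i, |z|^2 = 0.1451
Iter 17: z = 0.3363 + -0.1809i, |z|^2 = 0.1458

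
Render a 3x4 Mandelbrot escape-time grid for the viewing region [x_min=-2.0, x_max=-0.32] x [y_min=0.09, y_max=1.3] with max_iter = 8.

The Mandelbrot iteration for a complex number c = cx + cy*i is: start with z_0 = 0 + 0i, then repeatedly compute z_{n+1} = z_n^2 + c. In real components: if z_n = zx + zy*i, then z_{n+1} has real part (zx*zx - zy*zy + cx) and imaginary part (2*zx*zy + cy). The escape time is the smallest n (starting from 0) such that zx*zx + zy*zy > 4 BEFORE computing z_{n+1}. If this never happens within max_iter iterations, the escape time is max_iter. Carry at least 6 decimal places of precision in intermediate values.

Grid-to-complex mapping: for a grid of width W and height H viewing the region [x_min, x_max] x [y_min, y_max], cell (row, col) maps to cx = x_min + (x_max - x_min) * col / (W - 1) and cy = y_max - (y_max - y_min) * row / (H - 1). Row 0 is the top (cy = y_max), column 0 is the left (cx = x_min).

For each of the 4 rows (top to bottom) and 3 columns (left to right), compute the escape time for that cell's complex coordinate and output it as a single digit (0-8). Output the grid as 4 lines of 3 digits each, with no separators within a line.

Answer: 123
136
158
188

Derivation:
(row=0, col=0): c = -2.0000 + 1.3000i → escape time 1
(row=0, col=1): c = -1.1600 + 1.3000i → escape time 2
(row=0, col=2): c = -0.3200 + 1.3000i → escape time 3
(row=1, col=0): c = -2.0000 + 0.8967i → escape time 1
(row=1, col=1): c = -1.1600 + 0.8967i → escape time 3
(row=1, col=2): c = -0.3200 + 0.8967i → escape time 6
(row=2, col=0): c = -2.0000 + 0.4933i → escape time 1
(row=2, col=1): c = -1.1600 + 0.4933i → escape time 5
(row=2, col=2): c = -0.3200 + 0.4933i → escape time 8
(row=3, col=0): c = -2.0000 + 0.0900i → escape time 1
(row=3, col=1): c = -1.1600 + 0.0900i → escape time 8
(row=3, col=2): c = -0.3200 + 0.0900i → escape time 8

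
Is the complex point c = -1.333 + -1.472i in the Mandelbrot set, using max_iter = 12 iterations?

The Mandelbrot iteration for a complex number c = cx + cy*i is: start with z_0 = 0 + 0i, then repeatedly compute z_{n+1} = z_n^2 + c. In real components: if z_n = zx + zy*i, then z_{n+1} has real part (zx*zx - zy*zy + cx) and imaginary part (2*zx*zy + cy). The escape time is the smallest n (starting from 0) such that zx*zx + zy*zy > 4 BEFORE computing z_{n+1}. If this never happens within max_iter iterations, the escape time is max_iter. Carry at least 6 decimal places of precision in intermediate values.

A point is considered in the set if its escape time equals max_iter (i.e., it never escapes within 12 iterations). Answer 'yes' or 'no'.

Answer: no

Derivation:
z_0 = 0 + 0i, c = -1.3330 + -1.4720i
Iter 1: z = -1.3330 + -1.4720i, |z|^2 = 3.9437
Iter 2: z = -1.7229 + 2.4524i, |z|^2 = 8.9824
Escaped at iteration 2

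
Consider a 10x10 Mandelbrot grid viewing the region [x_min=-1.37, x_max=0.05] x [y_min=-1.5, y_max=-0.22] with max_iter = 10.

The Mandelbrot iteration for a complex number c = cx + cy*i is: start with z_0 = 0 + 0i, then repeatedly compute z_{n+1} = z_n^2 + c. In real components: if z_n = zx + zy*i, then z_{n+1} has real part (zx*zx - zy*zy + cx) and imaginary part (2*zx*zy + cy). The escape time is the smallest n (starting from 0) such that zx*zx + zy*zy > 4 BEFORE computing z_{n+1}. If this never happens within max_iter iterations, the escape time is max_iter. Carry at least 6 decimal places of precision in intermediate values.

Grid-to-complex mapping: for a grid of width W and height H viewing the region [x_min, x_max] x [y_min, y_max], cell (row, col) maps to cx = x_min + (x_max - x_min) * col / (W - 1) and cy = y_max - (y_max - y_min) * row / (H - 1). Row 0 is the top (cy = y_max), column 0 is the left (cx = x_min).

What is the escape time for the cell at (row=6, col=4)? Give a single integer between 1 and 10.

z_0 = 0 + 0i, c = -0.7389 + -1.0733i
Iter 1: z = -0.7389 + -1.0733i, |z|^2 = 1.6980
Iter 2: z = -1.3450 + 0.5128i, |z|^2 = 2.0719
Iter 3: z = 0.8071 + -2.4528i, |z|^2 = 6.6675
Escaped at iteration 3

Answer: 3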